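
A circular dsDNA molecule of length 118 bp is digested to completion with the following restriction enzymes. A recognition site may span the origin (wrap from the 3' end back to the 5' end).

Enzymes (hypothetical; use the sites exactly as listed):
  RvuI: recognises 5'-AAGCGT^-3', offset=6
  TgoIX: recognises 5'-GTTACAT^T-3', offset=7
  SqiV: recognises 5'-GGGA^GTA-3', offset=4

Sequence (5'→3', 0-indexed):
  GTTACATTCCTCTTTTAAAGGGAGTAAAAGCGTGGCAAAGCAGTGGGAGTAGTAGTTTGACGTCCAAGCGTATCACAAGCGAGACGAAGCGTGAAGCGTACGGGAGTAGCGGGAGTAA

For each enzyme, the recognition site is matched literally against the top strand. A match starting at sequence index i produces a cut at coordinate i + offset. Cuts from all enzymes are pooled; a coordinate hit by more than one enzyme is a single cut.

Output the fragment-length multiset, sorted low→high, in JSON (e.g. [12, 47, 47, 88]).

[6,7,9,10,11,15,16,21,23]

Per-enzyme occurrences:
  RvuI AAGCGT/6: at [27, 65, 86, 93] ⇒ [33, 71, 92, 99]
  TgoIX GTTACATT/7: at [0] ⇒ [7]
  SqiV GGGAGTA/4: at [19, 44, 101, 110] ⇒ [23, 48, 105, 114]

Pooled cuts: [7, 23, 33, 48, 71, 92, 99, 105, 114]

Fragment lengths:
  7→23: 16 bp
  23→33: 10 bp
  33→48: 15 bp
  48→71: 23 bp
  71→92: 21 bp
  92→99: 7 bp
  99→105: 6 bp
  105→114: 9 bp
  114→7 (wrap): 118-114+7 = 11 bp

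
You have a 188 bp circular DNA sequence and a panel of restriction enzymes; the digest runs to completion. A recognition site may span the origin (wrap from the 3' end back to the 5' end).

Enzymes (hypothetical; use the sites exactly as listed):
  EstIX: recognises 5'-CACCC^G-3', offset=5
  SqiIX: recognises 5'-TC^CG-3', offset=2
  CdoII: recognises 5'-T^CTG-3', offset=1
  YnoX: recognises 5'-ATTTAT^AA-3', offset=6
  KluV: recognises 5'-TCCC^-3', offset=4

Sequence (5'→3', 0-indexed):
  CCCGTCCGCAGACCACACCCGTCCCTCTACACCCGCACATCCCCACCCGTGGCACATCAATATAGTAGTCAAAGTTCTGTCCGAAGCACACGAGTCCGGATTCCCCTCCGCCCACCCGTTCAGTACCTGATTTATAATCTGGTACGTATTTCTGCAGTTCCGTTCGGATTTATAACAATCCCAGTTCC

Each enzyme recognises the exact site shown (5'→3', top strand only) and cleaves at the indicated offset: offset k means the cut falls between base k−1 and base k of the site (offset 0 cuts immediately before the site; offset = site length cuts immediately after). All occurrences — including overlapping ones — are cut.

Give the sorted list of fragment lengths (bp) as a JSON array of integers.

[3,3,5,5,5,5,7,9,9,9,9,9,9,13,13,14,15,18,28]

Scan for sites:
  EstIX CACCCG/5: at [15, 29, 43, 112] ⇒ [20, 34, 48, 117]
  SqiIX TCCG/2: at [4, 79, 94, 106, 158] ⇒ [6, 81, 96, 108, 160]
  CdoII TCTG/1: at [75, 137, 150] ⇒ [76, 138, 151]
  YnoX ATTTATAA/6: at [129, 167] ⇒ [135, 173]
  KluV TCCC/4: at [21, 39, 101, 178, 185] ⇒ [1, 25, 43, 105, 182]

Pooled cuts: [1, 6, 20, 25, 34, 43, 48, 76, 81, 96, 105, 108, 117, 135, 138, 151, 160, 173, 182]

Fragment lengths:
  1→6: 5 bp
  6→20: 14 bp
  20→25: 5 bp
  25→34: 9 bp
  34→43: 9 bp
  43→48: 5 bp
  48→76: 28 bp
  76→81: 5 bp
  81→96: 15 bp
  96→105: 9 bp
  105→108: 3 bp
  108→117: 9 bp
  117→135: 18 bp
  135→138: 3 bp
  138→151: 13 bp
  151→160: 9 bp
  160→173: 13 bp
  173→182: 9 bp
  182→1 (wrap): 188-182+1 = 7 bp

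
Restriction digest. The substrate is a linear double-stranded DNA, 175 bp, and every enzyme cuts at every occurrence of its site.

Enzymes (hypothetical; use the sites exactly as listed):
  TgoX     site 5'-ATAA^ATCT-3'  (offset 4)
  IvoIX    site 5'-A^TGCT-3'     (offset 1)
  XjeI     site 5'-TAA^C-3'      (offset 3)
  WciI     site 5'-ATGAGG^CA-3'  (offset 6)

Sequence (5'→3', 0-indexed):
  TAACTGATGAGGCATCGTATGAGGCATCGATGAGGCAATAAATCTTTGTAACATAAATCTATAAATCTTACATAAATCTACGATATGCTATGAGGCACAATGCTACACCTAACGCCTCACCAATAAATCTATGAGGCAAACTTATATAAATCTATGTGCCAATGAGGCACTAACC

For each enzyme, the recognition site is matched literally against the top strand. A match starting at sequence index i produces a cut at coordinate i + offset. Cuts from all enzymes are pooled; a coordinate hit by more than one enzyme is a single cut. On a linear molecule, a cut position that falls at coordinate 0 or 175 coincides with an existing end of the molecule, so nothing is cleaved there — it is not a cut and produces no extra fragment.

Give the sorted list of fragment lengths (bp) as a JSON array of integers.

Scan for sites:
  TgoX ATAAATCT/4: at [37, 52, 60, 71, 122, 145] ⇒ [41, 56, 64, 75, 126, 149]
  IvoIX ATGCT/1: at [84, 99] ⇒ [85, 100]
  XjeI TAAC/3: at [0, 48, 109, 170] ⇒ [3, 51, 112, 173]
  WciI ATGAGGCA/6: at [6, 18, 29, 89, 130, 161] ⇒ [12, 24, 35, 95, 136, 167]

Pooled cuts: [3, 12, 24, 35, 41, 51, 56, 64, 75, 85, 95, 100, 112, 126, 136, 149, 167, 173]

Fragments:
  [0,3): 3 bp
  [3,12): 9 bp
  [12,24): 12 bp
  [24,35): 11 bp
  [35,41): 6 bp
  [41,51): 10 bp
  [51,56): 5 bp
  [56,64): 8 bp
  [64,75): 11 bp
  [75,85): 10 bp
  [85,95): 10 bp
  [95,100): 5 bp
  [100,112): 12 bp
  [112,126): 14 bp
  [126,136): 10 bp
  [136,149): 13 bp
  [149,167): 18 bp
  [167,173): 6 bp
  [173,175): 2 bp

[2,3,5,5,6,6,8,9,10,10,10,10,11,11,12,12,13,14,18]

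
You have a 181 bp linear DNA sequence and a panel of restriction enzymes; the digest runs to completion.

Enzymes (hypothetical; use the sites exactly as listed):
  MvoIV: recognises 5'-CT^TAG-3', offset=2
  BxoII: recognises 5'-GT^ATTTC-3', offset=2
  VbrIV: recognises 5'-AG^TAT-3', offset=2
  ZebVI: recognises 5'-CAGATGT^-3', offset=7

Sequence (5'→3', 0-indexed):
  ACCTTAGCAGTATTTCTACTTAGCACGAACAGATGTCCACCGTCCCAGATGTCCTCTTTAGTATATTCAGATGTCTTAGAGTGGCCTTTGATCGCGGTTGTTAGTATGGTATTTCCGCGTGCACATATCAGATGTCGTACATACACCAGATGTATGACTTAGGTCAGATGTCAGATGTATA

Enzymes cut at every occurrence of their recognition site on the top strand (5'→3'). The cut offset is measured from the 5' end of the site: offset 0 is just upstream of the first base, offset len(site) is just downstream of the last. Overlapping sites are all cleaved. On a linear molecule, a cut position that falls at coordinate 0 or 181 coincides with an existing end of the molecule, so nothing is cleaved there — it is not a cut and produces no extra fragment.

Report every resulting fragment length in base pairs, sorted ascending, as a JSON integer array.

Per-enzyme occurrences:
  MvoIV (CTTAG, off=2): starts [2, 18, 74, 157] → cuts [4, 20, 76, 159]
  BxoII (GTATTTC, off=2): starts [9, 108] → cuts [11, 110]
  VbrIV (AGTAT, off=2): starts [8, 59, 102] → cuts [10, 61, 104]
  ZebVI (CAGATGT, off=7): starts [29, 45, 67, 128, 146, 164, 171] → cuts [36, 52, 74, 135, 153, 171, 178]

All cut coordinates (distinct, sorted): [4, 10, 11, 20, 36, 52, 61, 74, 76, 104, 110, 135, 153, 159, 171, 178]

Fragments:
  [0,4): 4 bp
  [4,10): 6 bp
  [10,11): 1 bp
  [11,20): 9 bp
  [20,36): 16 bp
  [36,52): 16 bp
  [52,61): 9 bp
  [61,74): 13 bp
  [74,76): 2 bp
  [76,104): 28 bp
  [104,110): 6 bp
  [110,135): 25 bp
  [135,153): 18 bp
  [153,159): 6 bp
  [159,171): 12 bp
  [171,178): 7 bp
  [178,181): 3 bp

[1,2,3,4,6,6,6,7,9,9,12,13,16,16,18,25,28]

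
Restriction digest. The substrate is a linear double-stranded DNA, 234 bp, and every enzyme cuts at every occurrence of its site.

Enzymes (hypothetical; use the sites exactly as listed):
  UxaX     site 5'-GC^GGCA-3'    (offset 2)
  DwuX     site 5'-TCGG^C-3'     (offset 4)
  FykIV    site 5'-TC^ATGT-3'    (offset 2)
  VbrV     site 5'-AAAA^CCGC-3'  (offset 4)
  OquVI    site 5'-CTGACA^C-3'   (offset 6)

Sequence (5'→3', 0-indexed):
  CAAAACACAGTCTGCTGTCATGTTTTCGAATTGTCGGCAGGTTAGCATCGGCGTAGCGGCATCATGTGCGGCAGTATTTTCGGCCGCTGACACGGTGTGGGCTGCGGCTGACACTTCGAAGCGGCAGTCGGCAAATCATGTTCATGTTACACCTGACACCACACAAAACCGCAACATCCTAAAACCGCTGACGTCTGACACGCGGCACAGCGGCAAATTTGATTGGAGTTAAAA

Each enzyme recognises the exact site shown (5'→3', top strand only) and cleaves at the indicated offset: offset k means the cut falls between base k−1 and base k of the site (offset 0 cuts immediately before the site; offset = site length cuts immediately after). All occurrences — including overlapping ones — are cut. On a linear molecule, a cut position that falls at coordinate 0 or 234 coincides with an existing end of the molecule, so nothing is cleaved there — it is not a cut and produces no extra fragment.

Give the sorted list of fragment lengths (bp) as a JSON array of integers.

Per-enzyme occurrences:
  UxaX GCGGCA/2: at [55, 67, 120, 201, 209] ⇒ [57, 69, 122, 203, 211]
  DwuX TCGGC/4: at [33, 47, 79, 127] ⇒ [37, 51, 83, 131]
  FykIV TCATGT/2: at [17, 61, 135, 141] ⇒ [19, 63, 137, 143]
  VbrV AAAACCGC/4: at [164, 180] ⇒ [168, 184]
  OquVI CTGACAC/6: at [86, 107, 152, 194] ⇒ [92, 113, 158, 200]

Pooled cuts: [19, 37, 51, 57, 63, 69, 83, 92, 113, 122, 131, 137, 143, 158, 168, 184, 200, 203, 211]

Fragments:
  [0,19): 19 bp
  [19,37): 18 bp
  [37,51): 14 bp
  [51,57): 6 bp
  [57,63): 6 bp
  [63,69): 6 bp
  [69,83): 14 bp
  [83,92): 9 bp
  [92,113): 21 bp
  [113,122): 9 bp
  [122,131): 9 bp
  [131,137): 6 bp
  [137,143): 6 bp
  [143,158): 15 bp
  [158,168): 10 bp
  [168,184): 16 bp
  [184,200): 16 bp
  [200,203): 3 bp
  [203,211): 8 bp
  [211,234): 23 bp

[3,6,6,6,6,6,8,9,9,9,10,14,14,15,16,16,18,19,21,23]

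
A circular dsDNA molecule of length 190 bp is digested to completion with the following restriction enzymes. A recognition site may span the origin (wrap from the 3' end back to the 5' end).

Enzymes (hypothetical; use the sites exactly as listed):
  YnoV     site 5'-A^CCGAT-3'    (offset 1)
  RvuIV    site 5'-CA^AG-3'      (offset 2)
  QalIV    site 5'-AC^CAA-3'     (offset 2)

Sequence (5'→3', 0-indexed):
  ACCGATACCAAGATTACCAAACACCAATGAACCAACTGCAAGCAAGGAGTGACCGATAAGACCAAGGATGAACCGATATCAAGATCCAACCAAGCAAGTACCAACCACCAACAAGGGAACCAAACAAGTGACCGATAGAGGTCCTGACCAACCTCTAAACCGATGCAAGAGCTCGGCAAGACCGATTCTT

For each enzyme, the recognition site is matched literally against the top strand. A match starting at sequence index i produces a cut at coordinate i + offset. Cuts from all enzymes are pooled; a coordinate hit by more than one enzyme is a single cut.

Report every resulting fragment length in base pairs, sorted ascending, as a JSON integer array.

[2,2,2,3,4,4,5,5,5,6,7,7,7,7,7,8,8,8,8,8,9,9,10,10,11,11,17]

Scan for sites:
  YnoV (ACCGAT, off=1): starts [0, 51, 71, 130, 158, 180] → cuts [1, 52, 72, 131, 159, 181]
  RvuIV (CAAG, off=2): starts [8, 38, 42, 62, 79, 90, 94, 111, 124, 165, 176] → cuts [10, 40, 44, 64, 81, 92, 96, 113, 126, 167, 178]
  QalIV (ACCAA, off=2): starts [6, 15, 22, 30, 60, 88, 99, 106, 118, 146] → cuts [8, 17, 24, 32, 62, 90, 101, 108, 120, 148]

Pooled cuts: [1, 8, 10, 17, 24, 32, 40, 44, 52, 62, 64, 72, 81, 90, 92, 96, 101, 108, 113, 120, 126, 131, 148, 159, 167, 178, 181]

Fragments:
  1→8: 7 bp
  8→10: 2 bp
  10→17: 7 bp
  17→24: 7 bp
  24→32: 8 bp
  32→40: 8 bp
  40→44: 4 bp
  44→52: 8 bp
  52→62: 10 bp
  62→64: 2 bp
  64→72: 8 bp
  72→81: 9 bp
  81→90: 9 bp
  90→92: 2 bp
  92→96: 4 bp
  96→101: 5 bp
  101→108: 7 bp
  108→113: 5 bp
  113→120: 7 bp
  120→126: 6 bp
  126→131: 5 bp
  131→148: 17 bp
  148→159: 11 bp
  159→167: 8 bp
  167→178: 11 bp
  178→181: 3 bp
  181→1 (wrap): 190-181+1 = 10 bp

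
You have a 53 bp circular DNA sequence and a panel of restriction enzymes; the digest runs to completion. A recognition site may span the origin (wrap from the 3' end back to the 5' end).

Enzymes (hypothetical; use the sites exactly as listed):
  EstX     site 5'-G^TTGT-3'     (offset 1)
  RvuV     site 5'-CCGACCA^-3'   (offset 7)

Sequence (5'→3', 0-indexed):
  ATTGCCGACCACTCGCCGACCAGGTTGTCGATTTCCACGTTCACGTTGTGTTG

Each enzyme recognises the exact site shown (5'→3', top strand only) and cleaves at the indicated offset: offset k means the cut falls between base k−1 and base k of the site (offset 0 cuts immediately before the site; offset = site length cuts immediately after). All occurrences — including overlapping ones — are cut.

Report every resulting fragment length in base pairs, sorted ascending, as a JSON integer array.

Site scan:
  EstX (GTTGT, off=1): starts [23, 44] → cuts [24, 45]
  RvuV (CCGACCA, off=7): starts [4, 15] → cuts [11, 22]

All cut coordinates (distinct, sorted): [11, 22, 24, 45]

Fragments:
  11→22: 11 bp
  22→24: 2 bp
  24→45: 21 bp
  45→11 (wrap): 53-45+11 = 19 bp

[2,11,19,21]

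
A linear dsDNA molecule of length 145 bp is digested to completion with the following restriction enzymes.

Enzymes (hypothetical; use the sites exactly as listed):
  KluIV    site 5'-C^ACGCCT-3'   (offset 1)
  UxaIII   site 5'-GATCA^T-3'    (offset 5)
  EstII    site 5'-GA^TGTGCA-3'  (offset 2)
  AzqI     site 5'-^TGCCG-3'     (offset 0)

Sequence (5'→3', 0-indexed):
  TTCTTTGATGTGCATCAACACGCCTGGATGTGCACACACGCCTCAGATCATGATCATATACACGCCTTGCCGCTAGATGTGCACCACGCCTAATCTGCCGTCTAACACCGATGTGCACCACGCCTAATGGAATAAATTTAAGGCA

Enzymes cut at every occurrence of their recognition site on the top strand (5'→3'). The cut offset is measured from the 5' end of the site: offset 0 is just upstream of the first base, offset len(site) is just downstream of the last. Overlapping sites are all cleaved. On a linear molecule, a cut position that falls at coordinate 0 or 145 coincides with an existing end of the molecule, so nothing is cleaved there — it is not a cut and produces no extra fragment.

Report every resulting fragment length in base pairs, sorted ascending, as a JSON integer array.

[5,6,6,8,8,8,9,9,10,10,11,13,16,26]

Site scan:
  KluIV CACGCCT/1: at [18, 36, 60, 84, 118] ⇒ [19, 37, 61, 85, 119]
  UxaIII GATCAT/5: at [45, 51] ⇒ [50, 56]
  EstII GATGTGCA/2: at [6, 26, 75, 109] ⇒ [8, 28, 77, 111]
  AzqI TGCCG/0: at [67, 95] ⇒ [67, 95]

All cut coordinates (distinct, sorted): [8, 19, 28, 37, 50, 56, 61, 67, 77, 85, 95, 111, 119]

Fragments:
  [0,8): 8 bp
  [8,19): 11 bp
  [19,28): 9 bp
  [28,37): 9 bp
  [37,50): 13 bp
  [50,56): 6 bp
  [56,61): 5 bp
  [61,67): 6 bp
  [67,77): 10 bp
  [77,85): 8 bp
  [85,95): 10 bp
  [95,111): 16 bp
  [111,119): 8 bp
  [119,145): 26 bp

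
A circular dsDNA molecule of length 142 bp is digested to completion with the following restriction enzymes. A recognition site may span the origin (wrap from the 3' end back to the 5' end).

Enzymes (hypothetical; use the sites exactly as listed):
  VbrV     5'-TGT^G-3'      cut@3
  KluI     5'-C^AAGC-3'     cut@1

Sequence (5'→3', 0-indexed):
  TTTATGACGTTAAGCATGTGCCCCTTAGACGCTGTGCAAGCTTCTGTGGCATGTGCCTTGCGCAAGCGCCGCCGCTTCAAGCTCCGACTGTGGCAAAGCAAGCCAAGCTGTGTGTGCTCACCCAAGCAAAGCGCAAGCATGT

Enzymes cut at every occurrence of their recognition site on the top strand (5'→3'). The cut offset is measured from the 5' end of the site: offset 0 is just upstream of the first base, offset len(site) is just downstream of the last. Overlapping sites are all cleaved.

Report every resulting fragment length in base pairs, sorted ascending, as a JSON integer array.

[2,2,2,5,7,7,8,8,9,10,11,13,15,16,27]

Site scan:
  VbrV (TGTG, off=3): starts [16, 32, 44, 51, 88, 108, 110, 112] → cuts [19, 35, 47, 54, 91, 111, 113, 115]
  KluI (CAAGC, off=1): starts [36, 62, 77, 98, 103, 122, 133] → cuts [37, 63, 78, 99, 104, 123, 134]

All cut coordinates (distinct, sorted): [19, 35, 37, 47, 54, 63, 78, 91, 99, 104, 111, 113, 115, 123, 134]

Fragment lengths:
  19→35: 16 bp
  35→37: 2 bp
  37→47: 10 bp
  47→54: 7 bp
  54→63: 9 bp
  63→78: 15 bp
  78→91: 13 bp
  91→99: 8 bp
  99→104: 5 bp
  104→111: 7 bp
  111→113: 2 bp
  113→115: 2 bp
  115→123: 8 bp
  123→134: 11 bp
  134→19 (wrap): 142-134+19 = 27 bp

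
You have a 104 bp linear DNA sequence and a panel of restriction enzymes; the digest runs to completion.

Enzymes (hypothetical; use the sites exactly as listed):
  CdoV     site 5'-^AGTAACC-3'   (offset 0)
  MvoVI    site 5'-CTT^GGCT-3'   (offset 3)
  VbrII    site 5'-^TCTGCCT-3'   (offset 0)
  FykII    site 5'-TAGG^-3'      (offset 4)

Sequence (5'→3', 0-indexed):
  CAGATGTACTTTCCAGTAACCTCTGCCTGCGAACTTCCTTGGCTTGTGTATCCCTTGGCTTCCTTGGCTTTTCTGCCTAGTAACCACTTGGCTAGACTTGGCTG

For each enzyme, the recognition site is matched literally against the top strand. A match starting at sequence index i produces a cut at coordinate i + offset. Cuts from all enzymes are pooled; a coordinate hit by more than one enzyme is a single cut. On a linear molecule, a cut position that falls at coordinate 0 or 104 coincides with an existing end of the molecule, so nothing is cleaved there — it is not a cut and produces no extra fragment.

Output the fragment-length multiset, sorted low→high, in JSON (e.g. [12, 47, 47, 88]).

[5,6,7,7,9,10,11,14,16,19]

Per-enzyme occurrences:
  CdoV (AGTAACC, off=0): starts [14, 78] → cuts [14, 78]
  MvoVI (CTTGGCT, off=3): starts [37, 53, 62, 86, 96] → cuts [40, 56, 65, 89, 99]
  VbrII (TCTGCCT, off=0): starts [21, 71] → cuts [21, 71]
  FykII (TAGG, off=4): no sites

All cut coordinates (distinct, sorted): [14, 21, 40, 56, 65, 71, 78, 89, 99]

Fragments:
  [0,14): 14 bp
  [14,21): 7 bp
  [21,40): 19 bp
  [40,56): 16 bp
  [56,65): 9 bp
  [65,71): 6 bp
  [71,78): 7 bp
  [78,89): 11 bp
  [89,99): 10 bp
  [99,104): 5 bp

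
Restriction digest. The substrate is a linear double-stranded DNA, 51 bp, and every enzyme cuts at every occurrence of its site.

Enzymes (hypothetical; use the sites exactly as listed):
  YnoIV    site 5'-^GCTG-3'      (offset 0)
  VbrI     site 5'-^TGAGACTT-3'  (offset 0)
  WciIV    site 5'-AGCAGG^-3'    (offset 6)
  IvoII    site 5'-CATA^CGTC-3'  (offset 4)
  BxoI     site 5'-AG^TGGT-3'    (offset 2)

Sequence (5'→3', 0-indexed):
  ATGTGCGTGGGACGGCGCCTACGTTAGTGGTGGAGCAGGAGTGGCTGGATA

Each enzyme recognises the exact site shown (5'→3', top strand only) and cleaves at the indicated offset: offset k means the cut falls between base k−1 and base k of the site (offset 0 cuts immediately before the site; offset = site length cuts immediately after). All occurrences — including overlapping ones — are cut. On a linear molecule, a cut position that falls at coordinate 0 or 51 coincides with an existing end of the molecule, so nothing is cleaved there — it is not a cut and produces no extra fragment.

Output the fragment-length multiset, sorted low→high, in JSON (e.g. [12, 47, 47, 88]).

Per-enzyme occurrences:
  YnoIV GCTG/0: at [43] ⇒ [43]
  VbrI (TGAGACTT, off=0): no sites
  WciIV AGCAGG/6: at [33] ⇒ [39]
  IvoII (CATACGTC, off=4): no sites
  BxoI AGTGGT/2: at [25] ⇒ [27]

Pooled cuts: [27, 39, 43]

Fragments:
  [0,27): 27 bp
  [27,39): 12 bp
  [39,43): 4 bp
  [43,51): 8 bp

[4,8,12,27]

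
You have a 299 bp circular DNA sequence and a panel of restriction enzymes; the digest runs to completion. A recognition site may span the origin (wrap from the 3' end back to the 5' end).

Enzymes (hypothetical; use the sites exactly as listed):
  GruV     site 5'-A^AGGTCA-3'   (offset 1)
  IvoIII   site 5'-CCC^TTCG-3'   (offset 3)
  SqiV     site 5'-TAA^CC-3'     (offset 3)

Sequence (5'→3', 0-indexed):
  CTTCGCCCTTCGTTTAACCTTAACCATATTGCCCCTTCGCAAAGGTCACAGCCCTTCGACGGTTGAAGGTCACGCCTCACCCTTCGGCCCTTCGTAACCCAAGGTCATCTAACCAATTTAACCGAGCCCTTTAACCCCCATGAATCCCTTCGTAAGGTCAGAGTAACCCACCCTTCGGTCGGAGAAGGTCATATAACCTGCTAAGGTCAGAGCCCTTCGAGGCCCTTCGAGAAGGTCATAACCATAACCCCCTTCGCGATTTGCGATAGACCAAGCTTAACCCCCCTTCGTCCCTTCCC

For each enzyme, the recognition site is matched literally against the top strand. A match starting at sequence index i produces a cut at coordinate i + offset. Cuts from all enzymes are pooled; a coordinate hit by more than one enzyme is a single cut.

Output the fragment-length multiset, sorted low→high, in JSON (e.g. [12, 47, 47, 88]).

Scan for sites:
  GruV AAGGTCA/1: at [41, 65, 100, 153, 184, 202, 231] ⇒ [42, 66, 101, 154, 185, 203, 232]
  IvoIII CCCTTCG/3: at [5, 32, 51, 79, 87, 145, 170, 212, 222, 249, 283, 297] ⇒ [1, 8, 35, 54, 82, 90, 148, 173, 215, 225, 252, 286]
  SqiV TAACC/3: at [14, 20, 94, 109, 118, 131, 163, 193, 238, 244, 277] ⇒ [17, 23, 97, 112, 121, 134, 166, 196, 241, 247, 280]

All cut coordinates (distinct, sorted): [1, 8, 17, 23, 35, 42, 54, 66, 82, 90, 97, 101, 112, 121, 134, 148, 154, 166, 173, 185, 196, 203, 215, 225, 232, 241, 247, 252, 280, 286]

Fragment lengths:
  1→8: 7 bp
  8→17: 9 bp
  17→23: 6 bp
  23→35: 12 bp
  35→42: 7 bp
  42→54: 12 bp
  54→66: 12 bp
  66→82: 16 bp
  82→90: 8 bp
  90→97: 7 bp
  97→101: 4 bp
  101→112: 11 bp
  112→121: 9 bp
  121→134: 13 bp
  134→148: 14 bp
  148→154: 6 bp
  154→166: 12 bp
  166→173: 7 bp
  173→185: 12 bp
  185→196: 11 bp
  196→203: 7 bp
  203→215: 12 bp
  215→225: 10 bp
  225→232: 7 bp
  232→241: 9 bp
  241→247: 6 bp
  247→252: 5 bp
  252→280: 28 bp
  280→286: 6 bp
  286→1 (wrap): 299-286+1 = 14 bp

[4,5,6,6,6,6,7,7,7,7,7,7,8,9,9,9,10,11,11,12,12,12,12,12,12,13,14,14,16,28]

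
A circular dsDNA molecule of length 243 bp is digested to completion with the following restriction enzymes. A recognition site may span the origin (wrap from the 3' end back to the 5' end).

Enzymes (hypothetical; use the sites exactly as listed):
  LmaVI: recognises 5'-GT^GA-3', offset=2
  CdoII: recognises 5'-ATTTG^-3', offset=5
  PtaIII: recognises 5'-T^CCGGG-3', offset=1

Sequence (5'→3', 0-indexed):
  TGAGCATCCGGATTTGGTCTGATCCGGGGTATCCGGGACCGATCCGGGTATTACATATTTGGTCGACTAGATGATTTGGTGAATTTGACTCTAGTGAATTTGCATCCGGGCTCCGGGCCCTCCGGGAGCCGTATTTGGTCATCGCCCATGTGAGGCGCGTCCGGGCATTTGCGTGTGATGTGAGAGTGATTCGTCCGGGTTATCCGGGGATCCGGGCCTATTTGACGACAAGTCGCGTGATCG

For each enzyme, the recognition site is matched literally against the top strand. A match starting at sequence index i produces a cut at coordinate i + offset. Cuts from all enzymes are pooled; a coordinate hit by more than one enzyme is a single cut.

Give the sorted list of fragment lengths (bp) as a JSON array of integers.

[2,3,5,5,6,6,7,7,7,7,7,8,8,9,9,9,9,11,11,13,14,14,15,16,17,18]

Per-enzyme occurrences:
  LmaVI (GTGA, off=2): starts [78, 93, 149, 174, 179, 185, 236, 242] → cuts [1, 80, 95, 151, 176, 181, 187, 238]
  CdoII (ATTTG, off=5): starts [11, 56, 73, 82, 97, 132, 166, 219] → cuts [16, 61, 78, 87, 102, 137, 171, 224]
  PtaIII (TCCGGG, off=1): starts [22, 31, 42, 104, 111, 120, 159, 193, 202, 210] → cuts [23, 32, 43, 105, 112, 121, 160, 194, 203, 211]

Pooled cuts: [1, 16, 23, 32, 43, 61, 78, 80, 87, 95, 102, 105, 112, 121, 137, 151, 160, 171, 176, 181, 187, 194, 203, 211, 224, 238]

Fragments:
  1→16: 15 bp
  16→23: 7 bp
  23→32: 9 bp
  32→43: 11 bp
  43→61: 18 bp
  61→78: 17 bp
  78→80: 2 bp
  80→87: 7 bp
  87→95: 8 bp
  95→102: 7 bp
  102→105: 3 bp
  105→112: 7 bp
  112→121: 9 bp
  121→137: 16 bp
  137→151: 14 bp
  151→160: 9 bp
  160→171: 11 bp
  171→176: 5 bp
  176→181: 5 bp
  181→187: 6 bp
  187→194: 7 bp
  194→203: 9 bp
  203→211: 8 bp
  211→224: 13 bp
  224→238: 14 bp
  238→1 (wrap): 243-238+1 = 6 bp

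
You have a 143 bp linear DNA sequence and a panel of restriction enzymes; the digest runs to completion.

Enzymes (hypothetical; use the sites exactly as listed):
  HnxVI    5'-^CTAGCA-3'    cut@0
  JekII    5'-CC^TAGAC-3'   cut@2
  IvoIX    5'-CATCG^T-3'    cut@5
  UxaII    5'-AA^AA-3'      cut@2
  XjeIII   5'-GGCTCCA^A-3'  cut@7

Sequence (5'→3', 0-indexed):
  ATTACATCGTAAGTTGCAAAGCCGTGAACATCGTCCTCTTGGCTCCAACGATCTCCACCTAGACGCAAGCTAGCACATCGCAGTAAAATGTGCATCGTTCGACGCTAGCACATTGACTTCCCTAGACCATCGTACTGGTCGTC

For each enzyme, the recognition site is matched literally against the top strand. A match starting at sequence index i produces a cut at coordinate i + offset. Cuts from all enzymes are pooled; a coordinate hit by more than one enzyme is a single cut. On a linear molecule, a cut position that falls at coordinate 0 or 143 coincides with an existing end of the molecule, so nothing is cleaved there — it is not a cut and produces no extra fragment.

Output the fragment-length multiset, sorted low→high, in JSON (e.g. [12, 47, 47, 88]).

[7,9,10,10,11,11,12,14,17,18,24]

Site scan:
  HnxVI (CTAGCA, off=0): starts [69, 104] → cuts [69, 104]
  JekII (CCTAGAC, off=2): starts [57, 120] → cuts [59, 122]
  IvoIX (CATCGT, off=5): starts [4, 28, 92, 127] → cuts [9, 33, 97, 132]
  UxaII (AAAA, off=2): starts [84] → cuts [86]
  XjeIII (GGCTCCAA, off=7): starts [40] → cuts [47]

All cut coordinates (distinct, sorted): [9, 33, 47, 59, 69, 86, 97, 104, 122, 132]

Fragments:
  [0,9): 9 bp
  [9,33): 24 bp
  [33,47): 14 bp
  [47,59): 12 bp
  [59,69): 10 bp
  [69,86): 17 bp
  [86,97): 11 bp
  [97,104): 7 bp
  [104,122): 18 bp
  [122,132): 10 bp
  [132,143): 11 bp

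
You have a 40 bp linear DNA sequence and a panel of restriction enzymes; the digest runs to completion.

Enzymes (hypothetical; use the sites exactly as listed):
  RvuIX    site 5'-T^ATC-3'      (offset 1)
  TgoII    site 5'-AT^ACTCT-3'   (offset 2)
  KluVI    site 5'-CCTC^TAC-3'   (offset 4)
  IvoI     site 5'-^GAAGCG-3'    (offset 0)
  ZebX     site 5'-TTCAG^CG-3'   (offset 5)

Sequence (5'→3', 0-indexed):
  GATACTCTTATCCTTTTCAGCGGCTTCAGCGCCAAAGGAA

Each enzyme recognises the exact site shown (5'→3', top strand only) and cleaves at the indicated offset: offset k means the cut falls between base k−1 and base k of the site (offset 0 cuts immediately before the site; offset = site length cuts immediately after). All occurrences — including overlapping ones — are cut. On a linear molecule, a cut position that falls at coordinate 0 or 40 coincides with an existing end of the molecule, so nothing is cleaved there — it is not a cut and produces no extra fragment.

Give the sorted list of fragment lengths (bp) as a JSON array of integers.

[3,6,9,11,11]

Per-enzyme occurrences:
  RvuIX (TATC, off=1): starts [8] → cuts [9]
  TgoII (ATACTCT, off=2): starts [1] → cuts [3]
  KluVI (CCTCTAC, off=4): no sites
  IvoI (GAAGCG, off=0): no sites
  ZebX (TTCAGCG, off=5): starts [15, 24] → cuts [20, 29]

Pooled cuts: [3, 9, 20, 29]

Fragment lengths:
  [0,3): 3 bp
  [3,9): 6 bp
  [9,20): 11 bp
  [20,29): 9 bp
  [29,40): 11 bp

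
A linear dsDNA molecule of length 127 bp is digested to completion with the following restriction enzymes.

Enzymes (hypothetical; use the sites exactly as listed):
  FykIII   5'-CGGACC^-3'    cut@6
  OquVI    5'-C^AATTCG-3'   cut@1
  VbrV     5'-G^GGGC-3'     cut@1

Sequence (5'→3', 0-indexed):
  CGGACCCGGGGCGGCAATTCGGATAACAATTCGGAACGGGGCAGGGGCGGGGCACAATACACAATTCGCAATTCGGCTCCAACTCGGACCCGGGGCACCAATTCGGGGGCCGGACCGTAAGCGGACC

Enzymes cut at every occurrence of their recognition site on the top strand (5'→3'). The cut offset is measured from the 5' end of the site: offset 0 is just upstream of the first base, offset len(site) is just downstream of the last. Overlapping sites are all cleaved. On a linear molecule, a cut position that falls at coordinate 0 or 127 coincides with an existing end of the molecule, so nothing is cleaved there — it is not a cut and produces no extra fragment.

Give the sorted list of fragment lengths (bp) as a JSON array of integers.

[2,2,5,6,6,7,7,7,7,10,11,11,12,13,21]

Site scan:
  FykIII CGGACC/6: at [0, 84, 110, 121] ⇒ [6, 90, 116] (position 127 is a terminus of the linear molecule — no cut)
  OquVI CAATTCG/1: at [14, 26, 61, 68, 98] ⇒ [15, 27, 62, 69, 99]
  VbrV GGGGC/1: at [7, 37, 43, 48, 91, 105] ⇒ [8, 38, 44, 49, 92, 106]

All cut coordinates (distinct, sorted): [6, 8, 15, 27, 38, 44, 49, 62, 69, 90, 92, 99, 106, 116]

Fragments:
  [0,6): 6 bp
  [6,8): 2 bp
  [8,15): 7 bp
  [15,27): 12 bp
  [27,38): 11 bp
  [38,44): 6 bp
  [44,49): 5 bp
  [49,62): 13 bp
  [62,69): 7 bp
  [69,90): 21 bp
  [90,92): 2 bp
  [92,99): 7 bp
  [99,106): 7 bp
  [106,116): 10 bp
  [116,127): 11 bp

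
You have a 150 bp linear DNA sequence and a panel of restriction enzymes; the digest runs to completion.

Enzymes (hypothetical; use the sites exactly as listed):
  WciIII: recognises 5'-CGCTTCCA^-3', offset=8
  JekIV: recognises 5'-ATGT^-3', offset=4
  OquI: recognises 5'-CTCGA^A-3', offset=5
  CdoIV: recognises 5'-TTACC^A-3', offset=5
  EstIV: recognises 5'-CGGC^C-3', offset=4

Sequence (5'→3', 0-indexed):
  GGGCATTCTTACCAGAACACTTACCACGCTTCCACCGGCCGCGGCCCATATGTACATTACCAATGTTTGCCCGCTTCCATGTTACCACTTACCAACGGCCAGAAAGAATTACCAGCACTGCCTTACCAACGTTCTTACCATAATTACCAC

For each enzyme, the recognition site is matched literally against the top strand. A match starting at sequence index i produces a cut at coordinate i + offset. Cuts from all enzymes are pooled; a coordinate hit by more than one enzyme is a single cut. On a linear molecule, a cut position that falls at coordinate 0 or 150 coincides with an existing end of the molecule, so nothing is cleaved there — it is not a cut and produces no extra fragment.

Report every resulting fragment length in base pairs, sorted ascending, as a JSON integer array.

[2,3,4,5,5,6,6,7,8,8,9,9,12,12,13,13,14,14]

Site scan:
  WciIII (CGCTTCCA, off=8): starts [26, 71] → cuts [34, 79]
  JekIV (ATGT, off=4): starts [49, 62, 78] → cuts [53, 66, 82]
  OquI (CTCGAA, off=5): no sites
  CdoIV (TTACCA, off=5): starts [8, 20, 56, 81, 88, 108, 122, 134, 143] → cuts [13, 25, 61, 86, 93, 113, 127, 139, 148]
  EstIV (CGGCC, off=4): starts [35, 41, 95] → cuts [39, 45, 99]

Pooled cuts: [13, 25, 34, 39, 45, 53, 61, 66, 79, 82, 86, 93, 99, 113, 127, 139, 148]

Fragments:
  [0,13): 13 bp
  [13,25): 12 bp
  [25,34): 9 bp
  [34,39): 5 bp
  [39,45): 6 bp
  [45,53): 8 bp
  [53,61): 8 bp
  [61,66): 5 bp
  [66,79): 13 bp
  [79,82): 3 bp
  [82,86): 4 bp
  [86,93): 7 bp
  [93,99): 6 bp
  [99,113): 14 bp
  [113,127): 14 bp
  [127,139): 12 bp
  [139,148): 9 bp
  [148,150): 2 bp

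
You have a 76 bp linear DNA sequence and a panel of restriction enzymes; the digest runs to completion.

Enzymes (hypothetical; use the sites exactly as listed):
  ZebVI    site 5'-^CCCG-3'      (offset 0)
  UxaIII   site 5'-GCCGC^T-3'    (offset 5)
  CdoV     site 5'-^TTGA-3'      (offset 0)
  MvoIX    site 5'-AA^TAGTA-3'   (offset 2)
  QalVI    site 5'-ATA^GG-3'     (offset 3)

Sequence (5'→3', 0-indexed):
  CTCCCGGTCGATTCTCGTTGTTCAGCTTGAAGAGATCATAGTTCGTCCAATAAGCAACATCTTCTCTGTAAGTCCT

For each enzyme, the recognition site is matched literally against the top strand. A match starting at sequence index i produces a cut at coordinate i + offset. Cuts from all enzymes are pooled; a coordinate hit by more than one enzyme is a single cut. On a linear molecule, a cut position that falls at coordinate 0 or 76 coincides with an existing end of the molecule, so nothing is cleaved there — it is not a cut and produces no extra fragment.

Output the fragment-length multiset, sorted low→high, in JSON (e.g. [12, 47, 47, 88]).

[2,24,50]

Scan for sites:
  ZebVI (CCCG, off=0): starts [2] → cuts [2]
  UxaIII (GCCGCT, off=5): no sites
  CdoV (TTGA, off=0): starts [26] → cuts [26]
  MvoIX (AATAGTA, off=2): no sites
  QalVI (ATAGG, off=3): no sites

Pooled cuts: [2, 26]

Fragment lengths:
  [0,2): 2 bp
  [2,26): 24 bp
  [26,76): 50 bp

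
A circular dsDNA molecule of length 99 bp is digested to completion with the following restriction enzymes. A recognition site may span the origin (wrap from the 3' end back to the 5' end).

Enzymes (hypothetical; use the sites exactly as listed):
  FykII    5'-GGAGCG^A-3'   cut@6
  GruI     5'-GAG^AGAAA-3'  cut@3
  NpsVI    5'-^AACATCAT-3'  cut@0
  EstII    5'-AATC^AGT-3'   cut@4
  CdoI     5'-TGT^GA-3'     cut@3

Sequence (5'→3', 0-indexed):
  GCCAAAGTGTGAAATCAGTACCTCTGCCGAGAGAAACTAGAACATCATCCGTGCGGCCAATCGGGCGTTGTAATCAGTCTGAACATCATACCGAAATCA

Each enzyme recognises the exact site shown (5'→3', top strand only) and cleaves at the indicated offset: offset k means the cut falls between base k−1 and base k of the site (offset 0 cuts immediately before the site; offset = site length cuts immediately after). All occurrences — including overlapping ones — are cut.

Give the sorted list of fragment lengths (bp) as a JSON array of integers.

Scan for sites:
  FykII (GGAGCGA, off=6): no sites
  GruI GAGAGAAA/3: at [28] ⇒ [31]
  NpsVI AACATCAT/0: at [40, 81] ⇒ [40, 81]
  EstII AATCAGT/4: at [12, 71] ⇒ [16, 75]
  CdoI TGTGA/3: at [7] ⇒ [10]

All cut coordinates (distinct, sorted): [10, 16, 31, 40, 75, 81]

Fragments:
  10→16: 6 bp
  16→31: 15 bp
  31→40: 9 bp
  40→75: 35 bp
  75→81: 6 bp
  81→10 (wrap): 99-81+10 = 28 bp

[6,6,9,15,28,35]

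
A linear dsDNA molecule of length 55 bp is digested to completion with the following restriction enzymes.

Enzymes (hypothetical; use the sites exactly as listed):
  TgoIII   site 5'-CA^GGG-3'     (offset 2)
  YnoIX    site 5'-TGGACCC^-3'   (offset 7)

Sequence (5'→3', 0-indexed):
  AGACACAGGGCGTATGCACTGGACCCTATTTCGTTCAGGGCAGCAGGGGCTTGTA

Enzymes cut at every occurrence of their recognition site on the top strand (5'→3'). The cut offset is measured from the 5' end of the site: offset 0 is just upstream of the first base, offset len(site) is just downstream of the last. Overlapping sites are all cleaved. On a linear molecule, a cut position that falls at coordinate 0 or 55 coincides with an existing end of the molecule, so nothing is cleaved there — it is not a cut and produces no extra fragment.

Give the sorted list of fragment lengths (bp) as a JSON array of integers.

Scan for sites:
  TgoIII (CAGGG, off=2): starts [5, 35, 43] → cuts [7, 37, 45]
  YnoIX (TGGACCC, off=7): starts [19] → cuts [26]

Pooled cuts: [7, 26, 37, 45]

Fragment lengths:
  [0,7): 7 bp
  [7,26): 19 bp
  [26,37): 11 bp
  [37,45): 8 bp
  [45,55): 10 bp

[7,8,10,11,19]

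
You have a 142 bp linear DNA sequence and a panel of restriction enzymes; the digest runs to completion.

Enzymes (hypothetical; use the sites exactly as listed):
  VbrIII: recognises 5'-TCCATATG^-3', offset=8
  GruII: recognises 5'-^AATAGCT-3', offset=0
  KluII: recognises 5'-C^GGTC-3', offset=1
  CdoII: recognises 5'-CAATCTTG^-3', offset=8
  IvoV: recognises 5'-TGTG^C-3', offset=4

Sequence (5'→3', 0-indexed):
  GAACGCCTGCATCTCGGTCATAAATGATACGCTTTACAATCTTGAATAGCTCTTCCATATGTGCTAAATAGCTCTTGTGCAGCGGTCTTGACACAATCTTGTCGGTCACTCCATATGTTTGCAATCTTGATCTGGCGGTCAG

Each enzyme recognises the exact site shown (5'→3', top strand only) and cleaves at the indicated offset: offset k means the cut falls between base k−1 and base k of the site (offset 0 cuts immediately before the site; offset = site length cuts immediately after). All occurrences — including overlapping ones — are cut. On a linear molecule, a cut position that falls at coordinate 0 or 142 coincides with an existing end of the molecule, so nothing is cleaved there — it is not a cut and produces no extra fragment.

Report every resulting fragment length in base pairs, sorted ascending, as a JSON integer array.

[2,2,3,4,6,7,12,13,14,15,17,18,29]

Scan for sites:
  VbrIII (TCCATATG, off=8): starts [53, 109] → cuts [61, 117]
  GruII (AATAGCT, off=0): starts [44, 66] → cuts [44, 66]
  KluII (CGGTC, off=1): starts [14, 82, 102, 135] → cuts [15, 83, 103, 136]
  CdoII (CAATCTTG, off=8): starts [36, 93, 121] → cuts [44, 101, 129]
  IvoV (TGTGC, off=4): starts [59, 75] → cuts [63, 79]

All cut coordinates (distinct, sorted): [15, 44, 61, 63, 66, 79, 83, 101, 103, 117, 129, 136]

Fragments:
  [0,15): 15 bp
  [15,44): 29 bp
  [44,61): 17 bp
  [61,63): 2 bp
  [63,66): 3 bp
  [66,79): 13 bp
  [79,83): 4 bp
  [83,101): 18 bp
  [101,103): 2 bp
  [103,117): 14 bp
  [117,129): 12 bp
  [129,136): 7 bp
  [136,142): 6 bp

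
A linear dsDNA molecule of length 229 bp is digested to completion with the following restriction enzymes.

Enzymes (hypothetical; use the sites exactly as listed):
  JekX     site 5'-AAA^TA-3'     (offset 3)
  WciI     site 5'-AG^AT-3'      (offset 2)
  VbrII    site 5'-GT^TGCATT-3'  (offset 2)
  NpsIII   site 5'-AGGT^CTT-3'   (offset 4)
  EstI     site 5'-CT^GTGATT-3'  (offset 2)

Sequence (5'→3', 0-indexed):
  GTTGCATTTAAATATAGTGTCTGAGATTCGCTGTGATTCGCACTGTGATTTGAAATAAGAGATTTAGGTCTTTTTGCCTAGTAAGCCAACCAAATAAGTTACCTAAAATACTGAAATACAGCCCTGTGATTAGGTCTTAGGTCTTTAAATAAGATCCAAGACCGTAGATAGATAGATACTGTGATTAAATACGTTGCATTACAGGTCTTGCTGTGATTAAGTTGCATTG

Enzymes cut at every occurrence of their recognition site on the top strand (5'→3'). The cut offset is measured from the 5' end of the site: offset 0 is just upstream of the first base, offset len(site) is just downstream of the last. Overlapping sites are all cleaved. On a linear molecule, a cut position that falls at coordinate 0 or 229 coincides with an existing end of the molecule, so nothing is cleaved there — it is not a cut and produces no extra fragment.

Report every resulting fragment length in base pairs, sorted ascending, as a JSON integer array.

[2,4,4,4,5,5,6,6,7,7,7,7,8,8,9,9,10,10,10,11,12,12,13,14,14,25]

Scan for sites:
  JekX (AAATA, off=3): starts [9, 52, 91, 105, 113, 146, 186] → cuts [12, 55, 94, 108, 116, 149, 189]
  WciI (AGAT, off=2): starts [23, 59, 151, 165, 169, 173] → cuts [25, 61, 153, 167, 171, 175]
  VbrII (GTTGCATT, off=2): starts [0, 192, 220] → cuts [2, 194, 222]
  NpsIII (AGGTCTT, off=4): starts [65, 131, 138, 202] → cuts [69, 135, 142, 206]
  EstI (CTGTGATT, off=2): starts [30, 42, 123, 178, 210] → cuts [32, 44, 125, 180, 212]

Pooled cuts: [2, 12, 25, 32, 44, 55, 61, 69, 94, 108, 116, 125, 135, 142, 149, 153, 167, 171, 175, 180, 189, 194, 206, 212, 222]

Fragments:
  [0,2): 2 bp
  [2,12): 10 bp
  [12,25): 13 bp
  [25,32): 7 bp
  [32,44): 12 bp
  [44,55): 11 bp
  [55,61): 6 bp
  [61,69): 8 bp
  [69,94): 25 bp
  [94,108): 14 bp
  [108,116): 8 bp
  [116,125): 9 bp
  [125,135): 10 bp
  [135,142): 7 bp
  [142,149): 7 bp
  [149,153): 4 bp
  [153,167): 14 bp
  [167,171): 4 bp
  [171,175): 4 bp
  [175,180): 5 bp
  [180,189): 9 bp
  [189,194): 5 bp
  [194,206): 12 bp
  [206,212): 6 bp
  [212,222): 10 bp
  [222,229): 7 bp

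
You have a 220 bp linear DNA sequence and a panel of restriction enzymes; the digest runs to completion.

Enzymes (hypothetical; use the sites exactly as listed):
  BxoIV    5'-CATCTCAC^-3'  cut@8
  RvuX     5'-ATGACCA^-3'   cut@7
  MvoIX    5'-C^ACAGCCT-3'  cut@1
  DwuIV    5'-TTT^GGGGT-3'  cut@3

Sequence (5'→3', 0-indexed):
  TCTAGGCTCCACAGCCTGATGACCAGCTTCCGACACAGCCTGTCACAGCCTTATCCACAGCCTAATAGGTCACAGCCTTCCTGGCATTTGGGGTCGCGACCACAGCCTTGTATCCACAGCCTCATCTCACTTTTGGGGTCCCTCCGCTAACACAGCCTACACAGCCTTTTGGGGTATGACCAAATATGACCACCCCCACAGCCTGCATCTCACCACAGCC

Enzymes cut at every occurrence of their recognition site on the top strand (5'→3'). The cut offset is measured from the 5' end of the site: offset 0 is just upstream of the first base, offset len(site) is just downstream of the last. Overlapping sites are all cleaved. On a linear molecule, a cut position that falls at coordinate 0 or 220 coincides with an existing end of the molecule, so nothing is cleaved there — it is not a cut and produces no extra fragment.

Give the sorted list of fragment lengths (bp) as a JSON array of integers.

[4,5,7,9,9,10,10,10,10,12,12,12,14,15,15,15,16,17,18]

Site scan:
  BxoIV (CATCTCAC, off=8): starts [122, 205] → cuts [130, 213]
  RvuX (ATGACCA, off=7): starts [18, 175, 185] → cuts [25, 182, 192]
  MvoIX (CACAGCCT, off=1): starts [9, 33, 43, 55, 70, 100, 114, 150, 159, 196] → cuts [10, 34, 44, 56, 71, 101, 115, 151, 160, 197]
  DwuIV (TTTGGGGT, off=3): starts [86, 131, 167] → cuts [89, 134, 170]

All cut coordinates (distinct, sorted): [10, 25, 34, 44, 56, 71, 89, 101, 115, 130, 134, 151, 160, 170, 182, 192, 197, 213]

Fragments:
  [0,10): 10 bp
  [10,25): 15 bp
  [25,34): 9 bp
  [34,44): 10 bp
  [44,56): 12 bp
  [56,71): 15 bp
  [71,89): 18 bp
  [89,101): 12 bp
  [101,115): 14 bp
  [115,130): 15 bp
  [130,134): 4 bp
  [134,151): 17 bp
  [151,160): 9 bp
  [160,170): 10 bp
  [170,182): 12 bp
  [182,192): 10 bp
  [192,197): 5 bp
  [197,213): 16 bp
  [213,220): 7 bp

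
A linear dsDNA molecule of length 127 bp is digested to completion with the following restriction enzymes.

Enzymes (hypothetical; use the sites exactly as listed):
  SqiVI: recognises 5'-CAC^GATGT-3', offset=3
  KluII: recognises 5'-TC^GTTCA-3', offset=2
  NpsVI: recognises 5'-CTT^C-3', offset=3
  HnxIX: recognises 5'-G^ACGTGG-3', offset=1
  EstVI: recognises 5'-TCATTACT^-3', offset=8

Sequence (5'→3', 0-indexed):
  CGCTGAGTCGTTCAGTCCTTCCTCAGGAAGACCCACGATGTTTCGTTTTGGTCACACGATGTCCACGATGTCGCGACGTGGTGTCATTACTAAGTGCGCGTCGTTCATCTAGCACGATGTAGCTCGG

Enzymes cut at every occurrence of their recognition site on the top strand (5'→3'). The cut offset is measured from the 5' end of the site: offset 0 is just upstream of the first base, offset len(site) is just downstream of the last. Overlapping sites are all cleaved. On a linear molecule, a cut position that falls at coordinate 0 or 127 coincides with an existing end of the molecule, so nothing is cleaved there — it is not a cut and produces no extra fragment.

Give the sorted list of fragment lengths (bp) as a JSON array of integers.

[9,9,9,11,11,12,13,16,16,21]

Per-enzyme occurrences:
  SqiVI CACGATGT/3: at [33, 54, 63, 112] ⇒ [36, 57, 66, 115]
  KluII TCGTTCA/2: at [7, 100] ⇒ [9, 102]
  NpsVI CTTC/3: at [17] ⇒ [20]
  HnxIX GACGTGG/1: at [74] ⇒ [75]
  EstVI TCATTACT/8: at [83] ⇒ [91]

Pooled cuts: [9, 20, 36, 57, 66, 75, 91, 102, 115]

Fragment lengths:
  [0,9): 9 bp
  [9,20): 11 bp
  [20,36): 16 bp
  [36,57): 21 bp
  [57,66): 9 bp
  [66,75): 9 bp
  [75,91): 16 bp
  [91,102): 11 bp
  [102,115): 13 bp
  [115,127): 12 bp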